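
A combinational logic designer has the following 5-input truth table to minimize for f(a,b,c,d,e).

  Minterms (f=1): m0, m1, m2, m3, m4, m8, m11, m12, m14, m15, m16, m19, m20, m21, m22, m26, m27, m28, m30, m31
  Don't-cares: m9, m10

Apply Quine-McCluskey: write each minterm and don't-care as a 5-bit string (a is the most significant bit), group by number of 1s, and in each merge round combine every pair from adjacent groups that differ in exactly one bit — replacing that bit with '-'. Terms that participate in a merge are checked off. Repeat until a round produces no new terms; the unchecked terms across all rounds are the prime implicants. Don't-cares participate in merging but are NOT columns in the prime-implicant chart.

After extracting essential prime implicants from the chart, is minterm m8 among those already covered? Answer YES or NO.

[col 0] 00000*, 00001*, 00010*, 00011*, 00100*, 01000*, 01001*, 01010*, 01011*, 01100*, 01110*, 01111*, 10000*, 10011*, 10100*, 10101*, 10110*, 11010*, 11011*, 11100*, 11110*, 11111*
[col 1] -0000*, -0011*, -0100*, -1010*, -1011*, -1100*, -1110*, -1111*, 0-000*, 0-001*, 0-010*, 0-011*, 0-100*, 00-00*, 000-0*, 000-1*, 0000-*, 0001-*, 01-00*, 01-10*, 01-11*, 010-0*, 010-1*, 0100-*, 0101-*, 011-0*, 0111-*, 1-011*, 1-100*, 1-110*, 10-00*, 101-0*, 1010-, 11-10*, 11-11*, 1101-*, 111-0*, 1111-*
[col 2] --011, --100, -0-00, -1-10*, -1-11*, -101-*, -11-0, -111-*, 0--00, 0-0-0*, 0-0-1*, 0-00-*, 0-01-*, 000--*, 01--0, 01-1-*, 010--*, 1-1-0, 11-1-*
[col 3] -1-1-, 0-0--
Prime implicants: --011, --100, -0-00, -1-1-, -11-0, 0--00, 0-0--, 01--0, 1-1-0, 1010-
PI chart (minterm → PIs covering it):
  0 | -0-00,0--00,0-0--
  1 | 0-0--  (sole → essential)
  2 | 0-0--  (sole → essential)
  3 | --011,0-0--
  4 | --100,-0-00,0--00
  8 | 0--00,0-0--,01--0
  11 | --011,-1-1-,0-0--
  12 | --100,-11-0,0--00,01--0
  14 | -1-1-,-11-0,01--0
  15 | -1-1-  (sole → essential)
  16 | -0-00  (sole → essential)
  19 | --011  (sole → essential)
  20 | --100,-0-00,1-1-0,1010-
  21 | 1010-  (sole → essential)
  22 | 1-1-0  (sole → essential)
  26 | -1-1-  (sole → essential)
  27 | --011,-1-1-
  28 | --100,-11-0,1-1-0
  30 | -1-1-,-11-0,1-1-0
  31 | -1-1-  (sole → essential)
Essential prime implicants: --011, -0-00, -1-1-, 0-0--, 1-1-0, 1010-

YES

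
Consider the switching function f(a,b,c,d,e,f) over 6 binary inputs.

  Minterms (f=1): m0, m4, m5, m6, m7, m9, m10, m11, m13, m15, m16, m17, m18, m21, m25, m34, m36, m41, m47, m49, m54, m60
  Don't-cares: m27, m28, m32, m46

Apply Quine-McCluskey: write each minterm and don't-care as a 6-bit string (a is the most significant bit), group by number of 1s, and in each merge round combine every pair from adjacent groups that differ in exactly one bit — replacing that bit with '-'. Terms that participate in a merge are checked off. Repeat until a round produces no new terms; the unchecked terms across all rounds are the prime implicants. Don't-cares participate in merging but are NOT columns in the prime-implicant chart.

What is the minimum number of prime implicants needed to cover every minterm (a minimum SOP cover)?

13

[col 0] 000000*, 000100*, 000101*, 000110*, 000111*, 001001*, 001010*, 001011*, 001101*, 001111*, 010000*, 010001*, 010010*, 010101*, 011001*, 011011*, 011100*, 100000*, 100010*, 100100*, 101001*, 101110*, 101111*, 110001*, 110110, 111100*
[col 1] -00000*, -00100*, -01001, -01111, -10001, -11100, 0-0000, 0-0101, 0-1001*, 0-1011*, 00-101*, 00-111*, 000-00*, 0001-0*, 0001-1*, 00010-*, 00011-*, 001-01*, 001-11*, 0010-1*, 00101-, 0011-1*, 01-001, 010-01, 0100-0, 01000-, 0110-1*, 100-00*, 1000-0, 10111-
[col 2] -00-00, 0-10-1, 00-1-1, 0001--, 001--1
Prime implicants: -00-00, -01001, -01111, -10001, -11100, 0-0000, 0-0101, 0-10-1, 00-1-1, 0001--, 001--1, 00101-, 01-001, 010-01, 0100-0, 01000-, 1000-0, 10111-, 110110
PI chart (minterm → PIs covering it):
  0 | -00-00,0-0000
  4 | -00-00,0001--
  5 | 0-0101,00-1-1,0001--
  6 | 0001--  (sole → essential)
  7 | 00-1-1,0001--
  9 | -01001,0-10-1,001--1
  10 | 00101-  (sole → essential)
  11 | 0-10-1,001--1,00101-
  13 | 00-1-1,001--1
  15 | -01111,00-1-1,001--1
  16 | 0-0000,0100-0,01000-
  17 | -10001,01-001,010-01,01000-
  18 | 0100-0  (sole → essential)
  21 | 0-0101,010-01
  25 | 0-10-1,01-001
  34 | 1000-0  (sole → essential)
  36 | -00-00  (sole → essential)
  41 | -01001  (sole → essential)
  47 | -01111,10111-
  49 | -10001  (sole → essential)
  54 | 110110  (sole → essential)
  60 | -11100  (sole → essential)
Essential prime implicants: -00-00, -01001, -10001, -11100, 0001--, 00101-, 0100-0, 1000-0, 110110
Petrick residual → -01111, 0-0101, 0-10-1, 00-1-1
Minimum SOP uses 13 PIs: b'c'e'f' + b'cd'e'f + b'cdef + bc'd'e'f + bcde'f' + a'c'de'f + a'cd'f + a'b'df + a'b'c'd + a'b'cd'e + a'bc'd'f' + ab'c'd'f' + abc'def'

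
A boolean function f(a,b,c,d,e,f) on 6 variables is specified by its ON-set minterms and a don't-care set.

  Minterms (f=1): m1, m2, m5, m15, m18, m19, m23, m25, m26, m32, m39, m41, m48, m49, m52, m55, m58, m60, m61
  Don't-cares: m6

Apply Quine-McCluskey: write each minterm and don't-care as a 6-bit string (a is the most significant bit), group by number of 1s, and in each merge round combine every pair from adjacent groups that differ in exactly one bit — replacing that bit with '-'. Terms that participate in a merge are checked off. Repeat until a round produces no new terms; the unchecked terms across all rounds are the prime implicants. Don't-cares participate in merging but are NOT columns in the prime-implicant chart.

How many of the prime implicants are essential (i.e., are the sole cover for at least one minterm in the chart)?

[col 0] 000001*, 000010*, 000101*, 000110*, 001111, 010010*, 010011*, 010111*, 011001, 011010*, 100000*, 100111*, 101001, 110000*, 110001*, 110100*, 110111*, 111010*, 111100*, 111101*
[col 1] -10111, -11010, 0-0010, 000-01, 000-10, 01-010, 010-11, 01001-, 1-0000, 1-0111, 11-100, 110-00, 11000-, 11110-
Prime implicants: -10111, -11010, 0-0010, 000-01, 000-10, 001111, 01-010, 010-11, 01001-, 011001, 1-0000, 1-0111, 101001, 11-100, 110-00, 11000-, 11110-
PI chart (minterm → PIs covering it):
  1 | 000-01  (sole → essential)
  2 | 0-0010,000-10
  5 | 000-01  (sole → essential)
  15 | 001111  (sole → essential)
  18 | 0-0010,01-010,01001-
  19 | 010-11,01001-
  23 | -10111,010-11
  25 | 011001  (sole → essential)
  26 | -11010,01-010
  32 | 1-0000  (sole → essential)
  39 | 1-0111  (sole → essential)
  41 | 101001  (sole → essential)
  48 | 1-0000,110-00,11000-
  49 | 11000-  (sole → essential)
  52 | 11-100,110-00
  55 | -10111,1-0111
  58 | -11010  (sole → essential)
  60 | 11-100,11110-
  61 | 11110-  (sole → essential)
Essential prime implicants: -11010, 000-01, 001111, 011001, 1-0000, 1-0111, 101001, 11000-, 11110-

9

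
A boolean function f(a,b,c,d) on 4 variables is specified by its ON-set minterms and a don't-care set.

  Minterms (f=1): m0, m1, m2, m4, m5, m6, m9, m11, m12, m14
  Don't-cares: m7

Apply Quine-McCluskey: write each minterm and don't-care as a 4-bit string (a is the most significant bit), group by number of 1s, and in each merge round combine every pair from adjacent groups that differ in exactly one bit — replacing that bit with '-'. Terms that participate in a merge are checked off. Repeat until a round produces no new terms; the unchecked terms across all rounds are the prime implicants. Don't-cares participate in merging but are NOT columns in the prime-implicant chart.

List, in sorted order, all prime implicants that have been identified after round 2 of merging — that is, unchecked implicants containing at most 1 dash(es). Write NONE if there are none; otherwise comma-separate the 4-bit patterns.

-001, 10-1

size-2^0 implicants → 0000(✓)  0001(✓)  0010(✓)  0100(✓)  0101(✓)  0110(✓)  0111(✓)  1001(✓)  1011(✓)  1100(✓)  1110(✓)
size-2^1 implicants → -001  -100(✓)  -110(✓)  0-00(✓)  0-01(✓)  0-10(✓)  00-0(✓)  000-(✓)  01-0(✓)  01-1(✓)  010-(✓)  011-(✓)  10-1  11-0(✓)
size-2^2 implicants → -1-0  0--0  0-0-  01--
Unchecked terms (primes): -001, -1-0, 0--0, 0-0-, 01--, 10-1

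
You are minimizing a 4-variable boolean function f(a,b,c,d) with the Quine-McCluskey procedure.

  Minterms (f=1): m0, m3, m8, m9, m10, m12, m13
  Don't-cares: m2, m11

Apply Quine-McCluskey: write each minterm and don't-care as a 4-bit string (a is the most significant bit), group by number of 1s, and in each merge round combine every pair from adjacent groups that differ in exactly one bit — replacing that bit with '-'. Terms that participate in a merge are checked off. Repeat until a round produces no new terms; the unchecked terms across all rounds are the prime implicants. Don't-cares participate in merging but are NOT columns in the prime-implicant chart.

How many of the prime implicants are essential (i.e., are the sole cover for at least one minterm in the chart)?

Round 0: 0000✓ 0010✓ 0011✓ 1000✓ 1001✓ 1010✓ 1011✓ 1100✓ 1101✓
Round 1: -000✓ -010✓ -011✓ 00-0✓ 001-✓ 1-00✓ 1-01✓ 10-0✓ 10-1✓ 100-✓ 101-✓ 110-✓
Round 2: -0-0 -01- 1-0- 10--
PIs = {-0-0, -01-, 1-0-, 10--}
Coverage chart:
  m0: -0-0 ←essential
  m3: -01- ←essential
  m8: -0-0,1-0-,10--
  m9: 1-0-,10--
  m10: -0-0,-01-,10--
  m12: 1-0- ←essential
  m13: 1-0- ←essential
Essential: -0-0, -01-, 1-0-

3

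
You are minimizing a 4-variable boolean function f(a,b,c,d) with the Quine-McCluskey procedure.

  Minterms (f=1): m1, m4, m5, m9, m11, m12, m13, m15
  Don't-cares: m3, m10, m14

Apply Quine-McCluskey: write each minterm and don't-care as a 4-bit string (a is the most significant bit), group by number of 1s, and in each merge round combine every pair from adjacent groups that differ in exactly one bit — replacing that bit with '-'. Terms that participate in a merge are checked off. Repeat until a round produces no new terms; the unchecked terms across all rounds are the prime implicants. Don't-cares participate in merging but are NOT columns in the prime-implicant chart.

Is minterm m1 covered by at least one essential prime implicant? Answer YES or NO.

NO

size-2^0 implicants → 0001(✓)  0011(✓)  0100(✓)  0101(✓)  1001(✓)  1010(✓)  1011(✓)  1100(✓)  1101(✓)  1110(✓)  1111(✓)
size-2^1 implicants → -001(✓)  -011(✓)  -100(✓)  -101(✓)  0-01(✓)  00-1(✓)  010-(✓)  1-01(✓)  1-10(✓)  1-11(✓)  10-1(✓)  101-(✓)  11-0(✓)  11-1(✓)  110-(✓)  111-(✓)
size-2^2 implicants → --01  -0-1  -10-  1--1  1-1-  11--
Unchecked terms (primes): --01, -0-1, -10-, 1--1, 1-1-, 11--
Minterm coverage:
  m1 ⊆ --01,-0-1
  m4 ⊆ -10- [E]
  m5 ⊆ --01,-10-
  m9 ⊆ --01,-0-1,1--1
  m11 ⊆ -0-1,1--1,1-1-
  m12 ⊆ -10-,11--
  m13 ⊆ --01,-10-,1--1,11--
  m15 ⊆ 1--1,1-1-,11--
E = {-10-}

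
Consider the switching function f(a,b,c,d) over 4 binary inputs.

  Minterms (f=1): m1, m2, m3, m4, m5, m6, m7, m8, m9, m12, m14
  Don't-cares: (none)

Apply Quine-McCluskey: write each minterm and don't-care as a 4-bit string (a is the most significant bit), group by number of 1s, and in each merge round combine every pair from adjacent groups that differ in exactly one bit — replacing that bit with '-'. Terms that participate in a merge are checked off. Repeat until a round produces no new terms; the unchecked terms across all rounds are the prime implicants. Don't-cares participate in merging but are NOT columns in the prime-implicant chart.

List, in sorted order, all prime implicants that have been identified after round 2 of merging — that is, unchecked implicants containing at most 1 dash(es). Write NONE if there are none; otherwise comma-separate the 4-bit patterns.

Round 0: 0001✓ 0010✓ 0011✓ 0100✓ 0101✓ 0110✓ 0111✓ 1000✓ 1001✓ 1100✓ 1110✓
Round 1: -001 -100✓ -110✓ 0-01✓ 0-10✓ 0-11✓ 00-1✓ 001-✓ 01-0✓ 01-1✓ 010-✓ 011-✓ 1-00 100- 11-0✓
Round 2: -1-0 0--1 0-1- 01--
PIs = {-001, -1-0, 0--1, 0-1-, 01--, 1-00, 100-}

-001, 1-00, 100-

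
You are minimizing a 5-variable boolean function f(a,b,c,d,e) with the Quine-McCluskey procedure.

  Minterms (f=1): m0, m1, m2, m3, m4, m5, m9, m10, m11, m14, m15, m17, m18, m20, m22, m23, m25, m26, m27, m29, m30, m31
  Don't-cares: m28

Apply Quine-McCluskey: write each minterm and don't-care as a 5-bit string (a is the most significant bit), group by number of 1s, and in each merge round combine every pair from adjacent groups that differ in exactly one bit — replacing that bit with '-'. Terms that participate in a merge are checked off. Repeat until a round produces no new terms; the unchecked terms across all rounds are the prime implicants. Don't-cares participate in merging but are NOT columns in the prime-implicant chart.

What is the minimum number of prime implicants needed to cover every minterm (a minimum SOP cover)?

size-2^0 implicants → 00000(✓)  00001(✓)  00010(✓)  00011(✓)  00100(✓)  00101(✓)  01001(✓)  01010(✓)  01011(✓)  01110(✓)  01111(✓)  10001(✓)  10010(✓)  10100(✓)  10110(✓)  10111(✓)  11001(✓)  11010(✓)  11011(✓)  11100(✓)  11101(✓)  11110(✓)  11111(✓)
size-2^1 implicants → -0001(✓)  -0010(✓)  -0100  -1001(✓)  -1010(✓)  -1011(✓)  -1110(✓)  -1111(✓)  0-001(✓)  0-010(✓)  0-011(✓)  00-00(✓)  00-01(✓)  000-0(✓)  000-1(✓)  0000-(✓)  0001-(✓)  0010-(✓)  01-10(✓)  01-11(✓)  010-1(✓)  0101-(✓)  0111-(✓)  1-001(✓)  1-010(✓)  1-100(✓)  1-110(✓)  1-111(✓)  10-10(✓)  101-0(✓)  1011-(✓)  11-01(✓)  11-10(✓)  11-11(✓)  110-1(✓)  1101-(✓)  111-0(✓)  111-1(✓)  1110-(✓)  1111-(✓)
size-2^2 implicants → --001  --010  -1-10(✓)  -1-11(✓)  -10-1  -101-(✓)  -111-(✓)  0-0-1  0-01-  00-0-  000--  01-1-(✓)  1--10  1-1-0  1-11-  11--1  11-1-(✓)  111--
size-2^3 implicants → -1-1-
Unchecked terms (primes): --001, --010, -0100, -1-1-, -10-1, 0-0-1, 0-01-, 00-0-, 000--, 1--10, 1-1-0, 1-11-, 11--1, 111--
Minterm coverage:
  m0 ⊆ 00-0-,000--
  m1 ⊆ --001,0-0-1,00-0-,000--
  m2 ⊆ --010,0-01-,000--
  m3 ⊆ 0-0-1,0-01-,000--
  m4 ⊆ -0100,00-0-
  m5 ⊆ 00-0- [E]
  m9 ⊆ --001,-10-1,0-0-1
  m10 ⊆ --010,-1-1-,0-01-
  m11 ⊆ -1-1-,-10-1,0-0-1,0-01-
  m14 ⊆ -1-1- [E]
  m15 ⊆ -1-1- [E]
  m17 ⊆ --001 [E]
  m18 ⊆ --010,1--10
  m20 ⊆ -0100,1-1-0
  m22 ⊆ 1--10,1-1-0,1-11-
  m23 ⊆ 1-11- [E]
  m25 ⊆ --001,-10-1,11--1
  m26 ⊆ --010,-1-1-,1--10
  m27 ⊆ -1-1-,-10-1,11--1
  m29 ⊆ 11--1,111--
  m30 ⊆ -1-1-,1--10,1-1-0,1-11-,111--
  m31 ⊆ -1-1-,1-11-,11--1,111--
E = {--001, -1-1-, 00-0-, 1-11-}
Petrick residual → --010, -0100, 0-0-1, 11--1
Cover = c'd'e + c'de' + b'cd'e' + bd + a'c'e + a'b'd' + acd + abe  |cover|=8

8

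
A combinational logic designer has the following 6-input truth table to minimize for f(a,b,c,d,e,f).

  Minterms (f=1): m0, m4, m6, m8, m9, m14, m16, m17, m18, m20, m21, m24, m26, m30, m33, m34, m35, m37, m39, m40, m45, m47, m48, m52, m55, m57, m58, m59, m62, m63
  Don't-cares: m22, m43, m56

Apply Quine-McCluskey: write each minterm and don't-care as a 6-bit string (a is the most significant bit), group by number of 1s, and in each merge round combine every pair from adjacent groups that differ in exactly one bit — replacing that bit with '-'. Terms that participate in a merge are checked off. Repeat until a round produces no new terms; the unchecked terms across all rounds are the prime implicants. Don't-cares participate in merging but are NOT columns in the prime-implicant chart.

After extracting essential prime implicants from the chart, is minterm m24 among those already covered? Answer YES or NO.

Round 0: 000000✓ 000100✓ 000110✓ 001000✓ 001001✓ 001110✓ 010000✓ 010001✓ 010010✓ 010100✓ 010101✓ 010110✓ 011000✓ 011010✓ 011110✓ 100001✓ 100010✓ 100011✓ 100101✓ 100111✓ 101000✓ 101011✓ 101101✓ 101111✓ 110000✓ 110100✓ 110111✓ 111000✓ 111001✓ 111010✓ 111011✓ 111110✓ 111111✓
Round 1: -01000✓ -10000✓ -10100✓ -11000✓ -11010✓ -11110✓ 0-0000✓ 0-0100✓ 0-0110✓ 0-1000✓ 0-1110✓ 00-000✓ 00-110✓ 000-00✓ 0001-0✓ 00100- 01-000✓ 01-010✓ 01-110✓ 010-00✓ 010-01✓ 010-10✓ 0100-0✓ 01000-✓ 0101-0✓ 01010-✓ 011-10✓ 0110-0✓ 1-0111✓ 1-1000✓ 1-1011✓ 1-1111✓ 10-011✓ 10-101✓ 10-111✓ 100-01✓ 100-11✓ 1000-1✓ 10001- 1001-1✓ 101-11✓ 1011-1✓ 11-000✓ 11-111✓ 110-00✓ 111-10✓ 111-11✓ 1110-0✓ 1110-1✓ 11100-✓ 11101-✓ 11111-✓
Round 2: --1000 -1-000 -10-00 -11-10 -110-0 0--000 0--110 0-0-00 0-01-0 01--10 01-0-0 010--0 010-0- 1--111 1-1-11 10--11 10-1-1 100--1 111-1- 1110--
PIs = {--1000, -1-000, -10-00, -11-10, -110-0, 0--000, 0--110, 0-0-00, 0-01-0, 00100-, 01--10, 01-0-0, 010--0, 010-0-, 1--111, 1-1-11, 10--11, 10-1-1, 100--1, 10001-, 111-1-, 1110--}
Coverage chart:
  m0: 0--000,0-0-00
  m4: 0-0-00,0-01-0
  m6: 0--110,0-01-0
  m8: --1000,0--000,00100-
  m9: 00100- ←essential
  m14: 0--110 ←essential
  m16: -1-000,-10-00,0--000,0-0-00,01-0-0,010--0,010-0-
  m17: 010-0- ←essential
  m18: 01--10,01-0-0,010--0
  m20: -10-00,0-0-00,0-01-0,010--0,010-0-
  m21: 010-0- ←essential
  m24: --1000,-1-000,-110-0,0--000,01-0-0
  m26: -11-10,-110-0,01--10,01-0-0
  m30: -11-10,0--110,01--10
  m33: 100--1 ←essential
  m34: 10001- ←essential
  m35: 10--11,100--1,10001-
  m37: 10-1-1,100--1
  m39: 1--111,10--11,10-1-1,100--1
  m40: --1000 ←essential
  m45: 10-1-1 ←essential
  m47: 1--111,1-1-11,10--11,10-1-1
  m48: -1-000,-10-00
  m52: -10-00 ←essential
  m55: 1--111 ←essential
  m57: 1110-- ←essential
  m58: -11-10,-110-0,111-1-,1110--
  m59: 1-1-11,111-1-,1110--
  m62: -11-10,111-1-
  m63: 1--111,1-1-11,111-1-
Essential: --1000, -10-00, 0--110, 00100-, 010-0-, 1--111, 10-1-1, 100--1, 10001-, 1110--

YES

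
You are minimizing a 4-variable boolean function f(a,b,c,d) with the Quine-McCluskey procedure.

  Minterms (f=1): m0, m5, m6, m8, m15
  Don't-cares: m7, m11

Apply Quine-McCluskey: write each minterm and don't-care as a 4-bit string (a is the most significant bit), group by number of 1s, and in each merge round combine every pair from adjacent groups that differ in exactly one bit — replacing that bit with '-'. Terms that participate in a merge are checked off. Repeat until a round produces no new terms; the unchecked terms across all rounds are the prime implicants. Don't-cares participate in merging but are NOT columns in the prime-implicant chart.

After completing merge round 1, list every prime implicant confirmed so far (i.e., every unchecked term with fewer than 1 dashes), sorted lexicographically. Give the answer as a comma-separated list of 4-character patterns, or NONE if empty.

[col 0] 0000*, 0101*, 0110*, 0111*, 1000*, 1011*, 1111*
[col 1] -000, -111, 01-1, 011-, 1-11
Prime implicants: -000, -111, 01-1, 011-, 1-11

NONE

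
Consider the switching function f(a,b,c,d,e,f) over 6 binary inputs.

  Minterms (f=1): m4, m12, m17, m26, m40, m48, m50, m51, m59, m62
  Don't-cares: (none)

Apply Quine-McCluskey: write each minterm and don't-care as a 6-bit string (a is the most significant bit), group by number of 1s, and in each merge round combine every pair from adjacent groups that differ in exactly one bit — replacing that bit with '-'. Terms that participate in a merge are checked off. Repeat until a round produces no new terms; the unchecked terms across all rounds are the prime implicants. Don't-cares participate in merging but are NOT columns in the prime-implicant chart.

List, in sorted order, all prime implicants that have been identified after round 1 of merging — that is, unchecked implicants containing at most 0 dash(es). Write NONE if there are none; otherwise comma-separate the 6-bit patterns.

010001, 011010, 101000, 111110

[col 0] 000100*, 001100*, 010001, 011010, 101000, 110000*, 110010*, 110011*, 111011*, 111110
[col 1] 00-100, 11-011, 1100-0, 11001-
Prime implicants: 00-100, 010001, 011010, 101000, 11-011, 1100-0, 11001-, 111110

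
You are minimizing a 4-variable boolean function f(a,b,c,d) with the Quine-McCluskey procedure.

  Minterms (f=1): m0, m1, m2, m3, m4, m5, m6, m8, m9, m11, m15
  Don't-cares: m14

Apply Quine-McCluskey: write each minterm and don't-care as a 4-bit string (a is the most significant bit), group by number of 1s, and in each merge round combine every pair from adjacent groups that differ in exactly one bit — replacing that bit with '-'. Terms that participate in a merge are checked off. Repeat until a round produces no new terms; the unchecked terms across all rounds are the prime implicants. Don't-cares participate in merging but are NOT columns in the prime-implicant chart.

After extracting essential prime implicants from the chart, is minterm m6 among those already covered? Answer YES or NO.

NO

Round 0: 0000✓ 0001✓ 0010✓ 0011✓ 0100✓ 0101✓ 0110✓ 1000✓ 1001✓ 1011✓ 1110✓ 1111✓
Round 1: -000✓ -001✓ -011✓ -110 0-00✓ 0-01✓ 0-10✓ 00-0✓ 00-1✓ 000-✓ 001-✓ 01-0✓ 010-✓ 1-11 10-1✓ 100-✓ 111-
Round 2: -0-1 -00- 0--0 0-0- 00--
PIs = {-0-1, -00-, -110, 0--0, 0-0-, 00--, 1-11, 111-}
Coverage chart:
  m0: -00-,0--0,0-0-,00--
  m1: -0-1,-00-,0-0-,00--
  m2: 0--0,00--
  m3: -0-1,00--
  m4: 0--0,0-0-
  m5: 0-0- ←essential
  m6: -110,0--0
  m8: -00- ←essential
  m9: -0-1,-00-
  m11: -0-1,1-11
  m15: 1-11,111-
Essential: -00-, 0-0-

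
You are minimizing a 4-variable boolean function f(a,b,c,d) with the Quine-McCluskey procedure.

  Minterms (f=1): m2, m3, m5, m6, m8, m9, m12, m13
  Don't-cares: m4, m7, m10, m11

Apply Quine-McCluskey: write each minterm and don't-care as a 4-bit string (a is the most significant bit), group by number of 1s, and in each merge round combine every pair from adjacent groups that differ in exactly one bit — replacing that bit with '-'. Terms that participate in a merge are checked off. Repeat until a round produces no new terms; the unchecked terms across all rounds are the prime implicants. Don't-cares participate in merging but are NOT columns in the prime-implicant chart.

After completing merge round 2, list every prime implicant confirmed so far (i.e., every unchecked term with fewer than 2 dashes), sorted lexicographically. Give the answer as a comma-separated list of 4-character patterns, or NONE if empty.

NONE

Round 0: 0010✓ 0011✓ 0100✓ 0101✓ 0110✓ 0111✓ 1000✓ 1001✓ 1010✓ 1011✓ 1100✓ 1101✓
Round 1: -010✓ -011✓ -100✓ -101✓ 0-10✓ 0-11✓ 001-✓ 01-0✓ 01-1✓ 010-✓ 011-✓ 1-00✓ 1-01✓ 10-0✓ 10-1✓ 100-✓ 101-✓ 110-✓
Round 2: -01- -10- 0-1- 01-- 1-0- 10--
PIs = {-01-, -10-, 0-1-, 01--, 1-0-, 10--}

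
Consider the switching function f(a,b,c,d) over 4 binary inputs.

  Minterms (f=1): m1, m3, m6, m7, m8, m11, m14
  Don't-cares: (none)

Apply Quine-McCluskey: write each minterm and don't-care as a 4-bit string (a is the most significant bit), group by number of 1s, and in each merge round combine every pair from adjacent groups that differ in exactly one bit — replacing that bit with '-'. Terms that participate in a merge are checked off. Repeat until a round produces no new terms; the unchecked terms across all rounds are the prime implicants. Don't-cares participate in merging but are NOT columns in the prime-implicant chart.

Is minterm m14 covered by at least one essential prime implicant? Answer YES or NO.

size-2^0 implicants → 0001(✓)  0011(✓)  0110(✓)  0111(✓)  1000  1011(✓)  1110(✓)
size-2^1 implicants → -011  -110  0-11  00-1  011-
Unchecked terms (primes): -011, -110, 0-11, 00-1, 011-, 1000
Minterm coverage:
  m1 ⊆ 00-1 [E]
  m3 ⊆ -011,0-11,00-1
  m6 ⊆ -110,011-
  m7 ⊆ 0-11,011-
  m8 ⊆ 1000 [E]
  m11 ⊆ -011 [E]
  m14 ⊆ -110 [E]
E = {-011, -110, 00-1, 1000}

YES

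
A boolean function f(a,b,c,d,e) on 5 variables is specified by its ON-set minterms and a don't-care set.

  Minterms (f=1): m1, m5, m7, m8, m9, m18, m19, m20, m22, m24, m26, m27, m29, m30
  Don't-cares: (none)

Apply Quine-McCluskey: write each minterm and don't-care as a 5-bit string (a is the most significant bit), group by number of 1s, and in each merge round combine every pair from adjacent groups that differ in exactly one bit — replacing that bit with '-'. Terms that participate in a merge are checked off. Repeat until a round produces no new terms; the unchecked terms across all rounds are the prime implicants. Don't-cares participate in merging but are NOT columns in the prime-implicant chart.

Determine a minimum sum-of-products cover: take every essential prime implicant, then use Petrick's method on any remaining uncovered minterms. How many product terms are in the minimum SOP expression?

size-2^0 implicants → 00001(✓)  00101(✓)  00111(✓)  01000(✓)  01001(✓)  10010(✓)  10011(✓)  10100(✓)  10110(✓)  11000(✓)  11010(✓)  11011(✓)  11101  11110(✓)
size-2^1 implicants → -1000  0-001  00-01  001-1  0100-  1-010(✓)  1-011(✓)  1-110(✓)  10-10(✓)  1001-(✓)  101-0  11-10(✓)  110-0  1101-(✓)
size-2^2 implicants → 1--10  1-01-
Unchecked terms (primes): -1000, 0-001, 00-01, 001-1, 0100-, 1--10, 1-01-, 101-0, 110-0, 11101
Minterm coverage:
  m1 ⊆ 0-001,00-01
  m5 ⊆ 00-01,001-1
  m7 ⊆ 001-1 [E]
  m8 ⊆ -1000,0100-
  m9 ⊆ 0-001,0100-
  m18 ⊆ 1--10,1-01-
  m19 ⊆ 1-01- [E]
  m20 ⊆ 101-0 [E]
  m22 ⊆ 1--10,101-0
  m24 ⊆ -1000,110-0
  m26 ⊆ 1--10,1-01-,110-0
  m27 ⊆ 1-01- [E]
  m29 ⊆ 11101 [E]
  m30 ⊆ 1--10 [E]
E = {001-1, 1--10, 1-01-, 101-0, 11101}
Petrick residual → -1000, 0-001
Cover = bc'd'e' + a'c'd'e + a'b'ce + ade' + ac'd + ab'ce' + abcd'e  |cover|=7

7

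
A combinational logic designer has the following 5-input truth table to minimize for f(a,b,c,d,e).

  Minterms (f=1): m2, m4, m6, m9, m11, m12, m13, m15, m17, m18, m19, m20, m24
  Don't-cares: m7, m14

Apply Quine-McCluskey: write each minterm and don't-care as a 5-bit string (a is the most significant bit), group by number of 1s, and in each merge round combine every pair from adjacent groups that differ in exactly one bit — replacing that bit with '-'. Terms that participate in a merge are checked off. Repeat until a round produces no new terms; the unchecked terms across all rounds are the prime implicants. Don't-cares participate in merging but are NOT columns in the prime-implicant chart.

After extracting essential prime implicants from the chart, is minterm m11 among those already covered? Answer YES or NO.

YES

size-2^0 implicants → 00010(✓)  00100(✓)  00110(✓)  00111(✓)  01001(✓)  01011(✓)  01100(✓)  01101(✓)  01110(✓)  01111(✓)  10001(✓)  10010(✓)  10011(✓)  10100(✓)  11000
size-2^1 implicants → -0010  -0100  0-100(✓)  0-110(✓)  0-111(✓)  00-10  001-0(✓)  0011-(✓)  01-01(✓)  01-11(✓)  010-1(✓)  011-0(✓)  011-1(✓)  0110-(✓)  0111-(✓)  100-1  1001-
size-2^2 implicants → 0-1-0  0-11-  01--1  011--
Unchecked terms (primes): -0010, -0100, 0-1-0, 0-11-, 00-10, 01--1, 011--, 100-1, 1001-, 11000
Minterm coverage:
  m2 ⊆ -0010,00-10
  m4 ⊆ -0100,0-1-0
  m6 ⊆ 0-1-0,0-11-,00-10
  m9 ⊆ 01--1 [E]
  m11 ⊆ 01--1 [E]
  m12 ⊆ 0-1-0,011--
  m13 ⊆ 01--1,011--
  m15 ⊆ 0-11-,01--1,011--
  m17 ⊆ 100-1 [E]
  m18 ⊆ -0010,1001-
  m19 ⊆ 100-1,1001-
  m20 ⊆ -0100 [E]
  m24 ⊆ 11000 [E]
E = {-0100, 01--1, 100-1, 11000}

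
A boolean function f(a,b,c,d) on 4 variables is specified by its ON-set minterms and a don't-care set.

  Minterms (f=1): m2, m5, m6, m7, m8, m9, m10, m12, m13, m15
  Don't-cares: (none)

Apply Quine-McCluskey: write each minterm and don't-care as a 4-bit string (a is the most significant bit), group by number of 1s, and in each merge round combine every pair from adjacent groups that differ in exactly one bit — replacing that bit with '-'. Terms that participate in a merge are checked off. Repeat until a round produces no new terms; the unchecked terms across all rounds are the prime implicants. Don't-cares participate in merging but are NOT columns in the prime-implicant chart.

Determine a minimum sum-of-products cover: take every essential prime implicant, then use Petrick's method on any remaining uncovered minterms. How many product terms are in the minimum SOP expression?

Round 0: 0010✓ 0101✓ 0110✓ 0111✓ 1000✓ 1001✓ 1010✓ 1100✓ 1101✓ 1111✓
Round 1: -010 -101✓ -111✓ 0-10 01-1✓ 011- 1-00✓ 1-01✓ 10-0 100-✓ 11-1✓ 110-✓
Round 2: -1-1 1-0-
PIs = {-010, -1-1, 0-10, 011-, 1-0-, 10-0}
Coverage chart:
  m2: -010,0-10
  m5: -1-1 ←essential
  m6: 0-10,011-
  m7: -1-1,011-
  m8: 1-0-,10-0
  m9: 1-0- ←essential
  m10: -010,10-0
  m12: 1-0- ←essential
  m13: -1-1,1-0-
  m15: -1-1 ←essential
Essential: -1-1, 1-0-
Petrick residual → -010, 0-10
Min cover (4 terms): b'cd' + bd + a'cd' + ac'

4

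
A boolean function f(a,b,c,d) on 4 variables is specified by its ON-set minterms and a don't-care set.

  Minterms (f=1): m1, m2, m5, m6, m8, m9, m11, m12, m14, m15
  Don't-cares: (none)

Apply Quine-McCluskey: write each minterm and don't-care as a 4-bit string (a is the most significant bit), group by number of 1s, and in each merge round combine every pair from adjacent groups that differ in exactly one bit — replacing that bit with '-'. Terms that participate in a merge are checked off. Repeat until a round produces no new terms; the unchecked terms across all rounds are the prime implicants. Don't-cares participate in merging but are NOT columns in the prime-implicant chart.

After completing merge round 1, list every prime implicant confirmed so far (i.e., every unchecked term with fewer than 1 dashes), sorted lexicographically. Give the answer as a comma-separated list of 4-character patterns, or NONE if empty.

NONE

size-2^0 implicants → 0001(✓)  0010(✓)  0101(✓)  0110(✓)  1000(✓)  1001(✓)  1011(✓)  1100(✓)  1110(✓)  1111(✓)
size-2^1 implicants → -001  -110  0-01  0-10  1-00  1-11  10-1  100-  11-0  111-
Unchecked terms (primes): -001, -110, 0-01, 0-10, 1-00, 1-11, 10-1, 100-, 11-0, 111-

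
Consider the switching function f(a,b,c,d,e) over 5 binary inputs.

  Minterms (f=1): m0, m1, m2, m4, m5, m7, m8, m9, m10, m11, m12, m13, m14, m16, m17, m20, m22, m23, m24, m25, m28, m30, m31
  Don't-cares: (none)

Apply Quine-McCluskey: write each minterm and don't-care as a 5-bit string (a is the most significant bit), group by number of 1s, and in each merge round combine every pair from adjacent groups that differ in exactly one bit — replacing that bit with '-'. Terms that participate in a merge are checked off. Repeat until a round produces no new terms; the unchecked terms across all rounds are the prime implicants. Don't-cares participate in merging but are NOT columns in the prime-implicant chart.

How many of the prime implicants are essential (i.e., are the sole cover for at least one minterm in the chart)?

5

Round 0: 00000✓ 00001✓ 00010✓ 00100✓ 00101✓ 00111✓ 01000✓ 01001✓ 01010✓ 01011✓ 01100✓ 01101✓ 01110✓ 10000✓ 10001✓ 10100✓ 10110✓ 10111✓ 11000✓ 11001✓ 11100✓ 11110✓ 11111✓
Round 1: -0000✓ -0001✓ -0100✓ -0111 -1000✓ -1001✓ -1100✓ -1110✓ 0-000✓ 0-001✓ 0-010✓ 0-100✓ 0-101✓ 00-00✓ 00-01✓ 000-0✓ 0000-✓ 001-1 0010-✓ 01-00✓ 01-01✓ 01-10✓ 010-0✓ 010-1✓ 0100-✓ 0101-✓ 011-0✓ 0110-✓ 1-000✓ 1-001✓ 1-100✓ 1-110✓ 1-111✓ 10-00✓ 1000-✓ 101-0✓ 1011-✓ 11-00✓ 1100-✓ 111-0✓ 1111-✓
Round 2: --000✓ --001✓ --100✓ -0-00✓ -000-✓ -1-00✓ -100-✓ -11-0 0--00✓ 0--01✓ 0-0-0 0-00-✓ 0-10-✓ 00-0-✓ 01--0 01-0-✓ 010-- 1--00✓ 1-00-✓ 1-1-0 1-11-
Round 3: ---00 --00- 0--0-
PIs = {---00, --00-, -0111, -11-0, 0--0-, 0-0-0, 001-1, 01--0, 010--, 1-1-0, 1-11-}
Coverage chart:
  m0: ---00,--00-,0--0-,0-0-0
  m1: --00-,0--0-
  m2: 0-0-0 ←essential
  m4: ---00,0--0-
  m5: 0--0-,001-1
  m7: -0111,001-1
  m8: ---00,--00-,0--0-,0-0-0,01--0,010--
  m9: --00-,0--0-,010--
  m10: 0-0-0,01--0,010--
  m11: 010-- ←essential
  m12: ---00,-11-0,0--0-,01--0
  m13: 0--0- ←essential
  m14: -11-0,01--0
  m16: ---00,--00-
  m17: --00- ←essential
  m20: ---00,1-1-0
  m22: 1-1-0,1-11-
  m23: -0111,1-11-
  m24: ---00,--00-
  m25: --00- ←essential
  m28: ---00,-11-0,1-1-0
  m30: -11-0,1-1-0,1-11-
  m31: 1-11- ←essential
Essential: --00-, 0--0-, 0-0-0, 010--, 1-11-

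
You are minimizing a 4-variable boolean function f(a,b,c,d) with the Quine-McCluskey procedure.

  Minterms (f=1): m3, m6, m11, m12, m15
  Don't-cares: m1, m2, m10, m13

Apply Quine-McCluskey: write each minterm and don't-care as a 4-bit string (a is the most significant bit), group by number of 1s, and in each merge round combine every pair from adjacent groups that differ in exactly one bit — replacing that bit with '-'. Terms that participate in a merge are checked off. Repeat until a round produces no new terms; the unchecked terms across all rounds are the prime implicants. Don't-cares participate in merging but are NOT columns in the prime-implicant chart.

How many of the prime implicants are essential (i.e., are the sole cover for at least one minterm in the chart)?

2

size-2^0 implicants → 0001(✓)  0010(✓)  0011(✓)  0110(✓)  1010(✓)  1011(✓)  1100(✓)  1101(✓)  1111(✓)
size-2^1 implicants → -010(✓)  -011(✓)  0-10  00-1  001-(✓)  1-11  101-(✓)  11-1  110-
size-2^2 implicants → -01-
Unchecked terms (primes): -01-, 0-10, 00-1, 1-11, 11-1, 110-
Minterm coverage:
  m3 ⊆ -01-,00-1
  m6 ⊆ 0-10 [E]
  m11 ⊆ -01-,1-11
  m12 ⊆ 110- [E]
  m15 ⊆ 1-11,11-1
E = {0-10, 110-}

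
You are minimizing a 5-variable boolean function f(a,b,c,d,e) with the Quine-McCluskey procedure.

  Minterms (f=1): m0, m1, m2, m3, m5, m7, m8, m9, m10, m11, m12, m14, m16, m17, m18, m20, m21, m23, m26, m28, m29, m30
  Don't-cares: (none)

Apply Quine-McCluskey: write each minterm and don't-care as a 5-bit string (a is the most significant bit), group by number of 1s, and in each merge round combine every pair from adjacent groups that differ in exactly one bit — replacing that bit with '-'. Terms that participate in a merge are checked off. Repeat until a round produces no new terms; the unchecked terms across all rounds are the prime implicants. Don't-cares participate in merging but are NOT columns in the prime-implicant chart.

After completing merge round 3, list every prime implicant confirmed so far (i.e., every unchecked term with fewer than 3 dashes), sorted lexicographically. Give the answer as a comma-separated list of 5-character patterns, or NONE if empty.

[col 0] 00000*, 00001*, 00010*, 00011*, 00101*, 00111*, 01000*, 01001*, 01010*, 01011*, 01100*, 01110*, 10000*, 10001*, 10010*, 10100*, 10101*, 10111*, 11010*, 11100*, 11101*, 11110*
[col 1] -0000*, -0001*, -0010*, -0101*, -0111*, -1010*, -1100*, -1110*, 0-000*, 0-001*, 0-010*, 0-011*, 00-01*, 00-11*, 000-0*, 000-1*, 0000-*, 0001-*, 001-1*, 01-00*, 01-10*, 010-0*, 010-1*, 0100-*, 0101-*, 011-0*, 1-010*, 1-100*, 1-101*, 10-00*, 10-01*, 100-0*, 1000-*, 101-1*, 1010-*, 11-10*, 111-0*, 1110-*
[col 2] --010, -0-01, -00-0, -000-, -01-1, -1-10, -11-0, 0-0-0*, 0-0-1*, 0-00-*, 0-01-*, 00--1, 000--*, 01--0, 010--*, 1-10-, 10-0-
[col 3] 0-0--
Prime implicants: --010, -0-01, -00-0, -000-, -01-1, -1-10, -11-0, 0-0--, 00--1, 01--0, 1-10-, 10-0-

--010, -0-01, -00-0, -000-, -01-1, -1-10, -11-0, 00--1, 01--0, 1-10-, 10-0-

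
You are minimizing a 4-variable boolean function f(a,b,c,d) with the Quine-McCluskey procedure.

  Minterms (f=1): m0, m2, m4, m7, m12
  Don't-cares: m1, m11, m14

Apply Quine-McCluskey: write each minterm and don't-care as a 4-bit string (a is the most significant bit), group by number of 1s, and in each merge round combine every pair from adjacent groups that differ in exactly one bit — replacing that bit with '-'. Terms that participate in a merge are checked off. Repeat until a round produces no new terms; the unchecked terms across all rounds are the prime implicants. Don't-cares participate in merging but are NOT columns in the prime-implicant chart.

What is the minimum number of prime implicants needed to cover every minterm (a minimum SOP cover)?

3

size-2^0 implicants → 0000(✓)  0001(✓)  0010(✓)  0100(✓)  0111  1011  1100(✓)  1110(✓)
size-2^1 implicants → -100  0-00  00-0  000-  11-0
Unchecked terms (primes): -100, 0-00, 00-0, 000-, 0111, 1011, 11-0
Minterm coverage:
  m0 ⊆ 0-00,00-0,000-
  m2 ⊆ 00-0 [E]
  m4 ⊆ -100,0-00
  m7 ⊆ 0111 [E]
  m12 ⊆ -100,11-0
E = {00-0, 0111}
Petrick residual → -100
Cover = bc'd' + a'b'd' + a'bcd  |cover|=3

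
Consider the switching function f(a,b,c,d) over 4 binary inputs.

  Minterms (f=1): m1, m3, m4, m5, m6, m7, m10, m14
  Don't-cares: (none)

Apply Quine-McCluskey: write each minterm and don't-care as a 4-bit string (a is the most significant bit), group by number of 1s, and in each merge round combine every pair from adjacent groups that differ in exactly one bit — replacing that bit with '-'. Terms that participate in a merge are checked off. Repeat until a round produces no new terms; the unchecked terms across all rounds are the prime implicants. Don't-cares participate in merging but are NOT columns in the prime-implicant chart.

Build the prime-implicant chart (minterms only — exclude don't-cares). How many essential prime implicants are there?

3

[col 0] 0001*, 0011*, 0100*, 0101*, 0110*, 0111*, 1010*, 1110*
[col 1] -110, 0-01*, 0-11*, 00-1*, 01-0*, 01-1*, 010-*, 011-*, 1-10
[col 2] 0--1, 01--
Prime implicants: -110, 0--1, 01--, 1-10
PI chart (minterm → PIs covering it):
  1 | 0--1  (sole → essential)
  3 | 0--1  (sole → essential)
  4 | 01--  (sole → essential)
  5 | 0--1,01--
  6 | -110,01--
  7 | 0--1,01--
  10 | 1-10  (sole → essential)
  14 | -110,1-10
Essential prime implicants: 0--1, 01--, 1-10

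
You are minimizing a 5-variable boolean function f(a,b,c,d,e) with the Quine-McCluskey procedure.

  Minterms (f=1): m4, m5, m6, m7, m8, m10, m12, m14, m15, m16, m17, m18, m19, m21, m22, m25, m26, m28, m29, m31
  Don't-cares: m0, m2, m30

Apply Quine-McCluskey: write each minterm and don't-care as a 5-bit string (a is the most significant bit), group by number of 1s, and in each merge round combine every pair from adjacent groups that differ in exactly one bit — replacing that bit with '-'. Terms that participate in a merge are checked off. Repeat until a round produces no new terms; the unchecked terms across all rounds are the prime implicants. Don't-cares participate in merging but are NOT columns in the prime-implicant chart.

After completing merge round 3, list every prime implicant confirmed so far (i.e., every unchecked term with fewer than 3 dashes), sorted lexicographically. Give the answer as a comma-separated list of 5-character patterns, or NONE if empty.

[col 0] 00000*, 00010*, 00100*, 00101*, 00110*, 00111*, 01000*, 01010*, 01100*, 01110*, 01111*, 10000*, 10001*, 10010*, 10011*, 10101*, 10110*, 11001*, 11010*, 11100*, 11101*, 11110*, 11111*
[col 1] -0000*, -0010*, -0101, -0110*, -1010*, -1100*, -1110*, -1111*, 0-000*, 0-010*, 0-100*, 0-110*, 0-111*, 00-00*, 00-10*, 000-0*, 001-0*, 001-1*, 0010-*, 0011-*, 01-00*, 01-10*, 010-0*, 011-0*, 0111-*, 1-001*, 1-010*, 1-101*, 1-110*, 10-01*, 10-10*, 100-0*, 100-1*, 1000-*, 1001-*, 11-01*, 11-10*, 111-0*, 111-1*, 1110-*, 1111-*
[col 2] --010*, --110*, -0-10*, -00-0, -1-10*, -11-0, -111-, 0--00*, 0--10*, 0-0-0*, 0-1-0*, 0-11-, 00--0*, 001--, 01--0*, 1--01, 1--10*, 100--, 111--
[col 3] ---10, 0---0
Prime implicants: ---10, -00-0, -0101, -11-0, -111-, 0---0, 0-11-, 001--, 1--01, 100--, 111--

-00-0, -0101, -11-0, -111-, 0-11-, 001--, 1--01, 100--, 111--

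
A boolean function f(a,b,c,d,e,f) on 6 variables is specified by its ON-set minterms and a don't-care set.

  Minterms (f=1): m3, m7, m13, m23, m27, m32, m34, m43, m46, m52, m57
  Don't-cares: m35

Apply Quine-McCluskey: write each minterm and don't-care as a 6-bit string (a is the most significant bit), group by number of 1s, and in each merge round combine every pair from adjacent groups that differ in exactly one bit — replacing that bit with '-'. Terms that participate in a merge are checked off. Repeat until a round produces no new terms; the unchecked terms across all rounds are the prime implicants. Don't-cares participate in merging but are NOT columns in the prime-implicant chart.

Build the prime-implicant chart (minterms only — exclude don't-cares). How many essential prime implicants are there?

size-2^0 implicants → 000011(✓)  000111(✓)  001101  010111(✓)  011011  100000(✓)  100010(✓)  100011(✓)  101011(✓)  101110  110100  111001
size-2^1 implicants → -00011  0-0111  000-11  10-011  1000-0  10001-
Unchecked terms (primes): -00011, 0-0111, 000-11, 001101, 011011, 10-011, 1000-0, 10001-, 101110, 110100, 111001
Minterm coverage:
  m3 ⊆ -00011,000-11
  m7 ⊆ 0-0111,000-11
  m13 ⊆ 001101 [E]
  m23 ⊆ 0-0111 [E]
  m27 ⊆ 011011 [E]
  m32 ⊆ 1000-0 [E]
  m34 ⊆ 1000-0,10001-
  m43 ⊆ 10-011 [E]
  m46 ⊆ 101110 [E]
  m52 ⊆ 110100 [E]
  m57 ⊆ 111001 [E]
E = {0-0111, 001101, 011011, 10-011, 1000-0, 101110, 110100, 111001}

8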